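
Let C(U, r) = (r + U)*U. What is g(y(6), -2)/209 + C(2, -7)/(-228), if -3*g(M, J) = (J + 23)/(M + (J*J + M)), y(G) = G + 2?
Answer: 529/12540 ≈ 0.042185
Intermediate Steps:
y(G) = 2 + G
g(M, J) = -(23 + J)/(3*(J² + 2*M)) (g(M, J) = -(J + 23)/(3*(M + (J*J + M))) = -(23 + J)/(3*(M + (J² + M))) = -(23 + J)/(3*(M + (M + J²))) = -(23 + J)/(3*(J² + 2*M)))
C(U, r) = U*(U + r) (C(U, r) = (U + r)*U = U*(U + r))
g(y(6), -2)/209 + C(2, -7)/(-228) = ((-23 - 1*(-2))/(3*((-2)² + 2*(2 + 6))))/209 + (2*(2 - 7))/(-228) = ((-23 + 2)/(3*(4 + 2*8)))*(1/209) + (2*(-5))*(-1/228) = ((⅓)*(-21)/(4 + 16))*(1/209) - 10*(-1/228) = ((⅓)*(-21)/20)*(1/209) + 5/114 = ((⅓)*(1/20)*(-21))*(1/209) + 5/114 = -7/20*1/209 + 5/114 = -7/4180 + 5/114 = 529/12540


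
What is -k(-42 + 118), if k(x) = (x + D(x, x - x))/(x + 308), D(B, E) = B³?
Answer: -109763/96 ≈ -1143.4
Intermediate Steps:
k(x) = (x + x³)/(308 + x) (k(x) = (x + x³)/(x + 308) = (x + x³)/(308 + x))
-k(-42 + 118) = -((-42 + 118) + (-42 + 118)³)/(308 + (-42 + 118)) = -(76 + 76³)/(308 + 76) = -(76 + 438976)/384 = -439052/384 = -1*109763/96 = -109763/96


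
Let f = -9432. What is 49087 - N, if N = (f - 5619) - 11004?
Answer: 75142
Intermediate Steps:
N = -26055 (N = (-9432 - 5619) - 11004 = -15051 - 11004 = -26055)
49087 - N = 49087 - 1*(-26055) = 49087 + 26055 = 75142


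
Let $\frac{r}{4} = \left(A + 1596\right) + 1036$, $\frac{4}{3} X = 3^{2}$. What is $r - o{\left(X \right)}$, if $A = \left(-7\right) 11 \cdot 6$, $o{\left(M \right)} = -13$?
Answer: $8693$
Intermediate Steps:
$X = \frac{27}{4}$ ($X = \frac{3 \cdot 3^{2}}{4} = \frac{3}{4} \cdot 9 = \frac{27}{4} \approx 6.75$)
$A = -462$ ($A = \left(-77\right) 6 = -462$)
$r = 8680$ ($r = 4 \left(\left(-462 + 1596\right) + 1036\right) = 4 \left(1134 + 1036\right) = 4 \cdot 2170 = 8680$)
$r - o{\left(X \right)} = 8680 - -13 = 8680 + 13 = 8693$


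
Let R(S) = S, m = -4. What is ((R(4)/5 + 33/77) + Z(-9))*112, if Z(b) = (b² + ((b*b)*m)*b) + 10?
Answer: 1684608/5 ≈ 3.3692e+5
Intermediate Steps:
Z(b) = 10 + b² - 4*b³ (Z(b) = (b² + ((b*b)*(-4))*b) + 10 = (b² + (b²*(-4))*b) + 10 = (b² + (-4*b²)*b) + 10 = (b² - 4*b³) + 10 = 10 + b² - 4*b³)
((R(4)/5 + 33/77) + Z(-9))*112 = ((4/5 + 33/77) + (10 + (-9)² - 4*(-9)³))*112 = ((4*(⅕) + 33*(1/77)) + (10 + 81 - 4*(-729)))*112 = ((⅘ + 3/7) + (10 + 81 + 2916))*112 = (43/35 + 3007)*112 = (105288/35)*112 = 1684608/5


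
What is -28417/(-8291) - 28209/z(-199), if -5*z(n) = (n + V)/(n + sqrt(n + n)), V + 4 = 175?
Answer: 232712210581/232148 - 141045*I*sqrt(398)/28 ≈ 1.0024e+6 - 1.0049e+5*I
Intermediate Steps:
V = 171 (V = -4 + 175 = 171)
z(n) = -(171 + n)/(5*(n + sqrt(2)*sqrt(n))) (z(n) = -(n + 171)/(5*(n + sqrt(n + n))) = -(171 + n)/(5*(n + sqrt(2*n))) = -(171 + n)/(5*(n + sqrt(2)*sqrt(n))))
-28417/(-8291) - 28209/z(-199) = -28417/(-8291) - 28209*5*(-199 + sqrt(2)*sqrt(-199))/(-171 - 1*(-199)) = -28417*(-1/8291) - 28209*5*(-199 + sqrt(2)*(I*sqrt(199)))/(-171 + 199) = 28417/8291 - (-28067955/28 + 141045*I*sqrt(398)/28) = 28417/8291 - 28209*(-995/28 + 5*I*sqrt(398)/28) = 28417/8291 + (28067955/28 - 141045*I*sqrt(398)/28) = 232712210581/232148 - 141045*I*sqrt(398)/28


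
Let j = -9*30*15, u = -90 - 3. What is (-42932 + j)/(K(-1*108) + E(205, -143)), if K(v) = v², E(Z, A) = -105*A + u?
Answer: -23491/13293 ≈ -1.7672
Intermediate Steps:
u = -93
j = -4050 (j = -270*15 = -4050)
E(Z, A) = -93 - 105*A (E(Z, A) = -105*A - 93 = -93 - 105*A)
(-42932 + j)/(K(-1*108) + E(205, -143)) = (-42932 - 4050)/((-1*108)² + (-93 - 105*(-143))) = -46982/((-108)² + (-93 + 15015)) = -46982/(11664 + 14922) = -46982/26586 = -46982*1/26586 = -23491/13293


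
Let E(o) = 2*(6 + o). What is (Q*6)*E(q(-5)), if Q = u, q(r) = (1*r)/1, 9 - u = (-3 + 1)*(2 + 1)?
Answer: 180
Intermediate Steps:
u = 15 (u = 9 - (-3 + 1)*(2 + 1) = 9 - (-2)*3 = 9 - 1*(-6) = 9 + 6 = 15)
q(r) = r (q(r) = r*1 = r)
E(o) = 12 + 2*o
Q = 15
(Q*6)*E(q(-5)) = (15*6)*(12 + 2*(-5)) = 90*(12 - 10) = 90*2 = 180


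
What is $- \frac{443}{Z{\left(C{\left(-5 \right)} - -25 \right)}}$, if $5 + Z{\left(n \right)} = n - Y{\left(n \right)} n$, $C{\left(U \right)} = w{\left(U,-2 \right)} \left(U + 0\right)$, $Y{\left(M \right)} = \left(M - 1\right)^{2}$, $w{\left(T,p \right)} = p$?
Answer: $\frac{443}{40430} \approx 0.010957$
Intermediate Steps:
$Y{\left(M \right)} = \left(-1 + M\right)^{2}$
$C{\left(U \right)} = - 2 U$ ($C{\left(U \right)} = - 2 \left(U + 0\right) = - 2 U$)
$Z{\left(n \right)} = -5 + n - n \left(-1 + n\right)^{2}$ ($Z{\left(n \right)} = -5 - \left(- n + \left(-1 + n\right)^{2} n\right) = -5 - \left(- n + n \left(-1 + n\right)^{2}\right) = -5 + n - n \left(-1 + n\right)^{2}$)
$- \frac{443}{Z{\left(C{\left(-5 \right)} - -25 \right)}} = - \frac{443}{-5 - -35 - \left(\left(-2\right) \left(-5\right) - -25\right) \left(-1 - -35\right)^{2}} = - \frac{443}{-5 + \left(10 + 25\right) - \left(10 + 25\right) \left(-1 + \left(10 + 25\right)\right)^{2}} = - \frac{443}{-5 + 35 - 35 \left(-1 + 35\right)^{2}} = - \frac{443}{-5 + 35 - 35 \cdot 34^{2}} = - \frac{443}{-5 + 35 - 35 \cdot 1156} = - \frac{443}{-5 + 35 - 40460} = - \frac{443}{-40430} = - \frac{443 \left(-1\right)}{40430} = \left(-1\right) \left(- \frac{443}{40430}\right) = \frac{443}{40430}$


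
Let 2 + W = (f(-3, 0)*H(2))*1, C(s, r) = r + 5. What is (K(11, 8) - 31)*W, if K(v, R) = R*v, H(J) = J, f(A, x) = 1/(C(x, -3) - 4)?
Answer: -171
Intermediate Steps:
C(s, r) = 5 + r
f(A, x) = -1/2 (f(A, x) = 1/((5 - 3) - 4) = 1/(2 - 4) = 1/(-2) = -1/2)
W = -3 (W = -2 - 1/2*2*1 = -2 - 1*1 = -2 - 1 = -3)
(K(11, 8) - 31)*W = (8*11 - 31)*(-3) = (88 - 31)*(-3) = 57*(-3) = -171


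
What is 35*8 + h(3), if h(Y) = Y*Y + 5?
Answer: 294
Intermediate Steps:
h(Y) = 5 + Y² (h(Y) = Y² + 5 = 5 + Y²)
35*8 + h(3) = 35*8 + (5 + 3²) = 280 + (5 + 9) = 280 + 14 = 294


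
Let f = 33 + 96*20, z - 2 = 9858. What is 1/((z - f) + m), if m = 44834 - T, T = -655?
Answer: 1/53396 ≈ 1.8728e-5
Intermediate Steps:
z = 9860 (z = 2 + 9858 = 9860)
f = 1953 (f = 33 + 1920 = 1953)
m = 45489 (m = 44834 - 1*(-655) = 44834 + 655 = 45489)
1/((z - f) + m) = 1/((9860 - 1*1953) + 45489) = 1/((9860 - 1953) + 45489) = 1/(7907 + 45489) = 1/53396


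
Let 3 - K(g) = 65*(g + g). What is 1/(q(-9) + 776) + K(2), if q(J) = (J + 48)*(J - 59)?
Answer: -482133/1876 ≈ -257.00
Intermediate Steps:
q(J) = (-59 + J)*(48 + J) (q(J) = (48 + J)*(-59 + J) = (-59 + J)*(48 + J))
K(g) = 3 - 130*g (K(g) = 3 - 65*(g + g) = 3 - 65*2*g = 3 - 130*g)
1/(q(-9) + 776) + K(2) = 1/((-2832 + (-9)**2 - 11*(-9)) + 776) + (3 - 130*2) = 1/((-2832 + 81 + 99) + 776) + (3 - 260) = 1/(-2652 + 776) - 257 = 1/(-1876) - 257 = -1/1876 - 257 = -482133/1876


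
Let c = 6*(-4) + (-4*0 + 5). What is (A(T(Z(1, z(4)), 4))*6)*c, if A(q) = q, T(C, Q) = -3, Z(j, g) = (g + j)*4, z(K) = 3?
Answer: 342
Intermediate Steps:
Z(j, g) = 4*g + 4*j
c = -19 (c = -24 + (0 + 5) = -24 + 5 = -19)
(A(T(Z(1, z(4)), 4))*6)*c = -3*6*(-19) = -18*(-19) = 342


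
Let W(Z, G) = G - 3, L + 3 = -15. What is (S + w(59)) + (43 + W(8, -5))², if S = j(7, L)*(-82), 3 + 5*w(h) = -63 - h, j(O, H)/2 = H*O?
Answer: 21864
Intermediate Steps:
L = -18 (L = -3 - 15 = -18)
W(Z, G) = -3 + G
j(O, H) = 2*H*O (j(O, H) = 2*(H*O) = 2*H*O)
w(h) = -66/5 - h/5 (w(h) = -⅗ + (-63 - h)/5 = -⅗ + (-63/5 - h/5) = -66/5 - h/5)
S = 20664 (S = (2*(-18)*7)*(-82) = -252*(-82) = 20664)
(S + w(59)) + (43 + W(8, -5))² = (20664 + (-66/5 - ⅕*59)) + (43 + (-3 - 5))² = (20664 + (-66/5 - 59/5)) + (43 - 8)² = (20664 - 25) + 35² = 20639 + 1225 = 21864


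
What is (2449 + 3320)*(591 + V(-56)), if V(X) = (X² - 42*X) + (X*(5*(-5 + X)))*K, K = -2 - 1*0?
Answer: -161999289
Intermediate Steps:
K = -2 (K = -2 + 0 = -2)
V(X) = X² - 42*X - 2*X*(-25 + 5*X) (V(X) = (X² - 42*X) + (X*(5*(-5 + X)))*(-2) = (X² - 42*X) + (X*(-25 + 5*X))*(-2) = (X² - 42*X) - 2*X*(-25 + 5*X) = X² - 42*X - 2*X*(-25 + 5*X))
(2449 + 3320)*(591 + V(-56)) = (2449 + 3320)*(591 - 56*(8 - 9*(-56))) = 5769*(591 - 56*(8 + 504)) = 5769*(591 - 56*512) = 5769*(591 - 28672) = 5769*(-28081) = -161999289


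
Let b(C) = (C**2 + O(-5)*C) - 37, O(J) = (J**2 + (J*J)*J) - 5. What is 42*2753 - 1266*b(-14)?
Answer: -1946688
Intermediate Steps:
O(J) = -5 + J**2 + J**3 (O(J) = (J**2 + J**2*J) - 5 = (J**2 + J**3) - 5 = -5 + J**2 + J**3)
b(C) = -37 + C**2 - 105*C (b(C) = (C**2 + (-5 + (-5)**2 + (-5)**3)*C) - 37 = (C**2 + (-5 + 25 - 125)*C) - 37 = (C**2 - 105*C) - 37 = -37 + C**2 - 105*C)
42*2753 - 1266*b(-14) = 42*2753 - 1266*(-37 + (-14)**2 - 105*(-14)) = 115626 - 1266*(-37 + 196 + 1470) = 115626 - 1266*1629 = 115626 - 2062314 = -1946688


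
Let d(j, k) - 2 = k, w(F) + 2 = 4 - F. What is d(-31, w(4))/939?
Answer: 0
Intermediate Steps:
w(F) = 2 - F (w(F) = -2 + (4 - F) = 2 - F)
d(j, k) = 2 + k
d(-31, w(4))/939 = (2 + (2 - 1*4))/939 = (2 + (2 - 4))*(1/939) = (2 - 2)*(1/939) = 0*(1/939) = 0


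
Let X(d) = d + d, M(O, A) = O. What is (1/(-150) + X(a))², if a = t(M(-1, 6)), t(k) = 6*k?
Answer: 3243601/22500 ≈ 144.16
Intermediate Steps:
a = -6 (a = 6*(-1) = -6)
X(d) = 2*d
(1/(-150) + X(a))² = (1/(-150) + 2*(-6))² = (-1/150 - 12)² = (-1801/150)² = 3243601/22500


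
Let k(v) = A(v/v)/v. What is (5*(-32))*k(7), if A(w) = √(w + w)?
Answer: -160*√2/7 ≈ -32.325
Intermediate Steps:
A(w) = √2*√w (A(w) = √(2*w) = √2*√w)
k(v) = √2/v (k(v) = (√2*√(v/v))/v = (√2*√1)/v = (√2*1)/v = √2/v)
(5*(-32))*k(7) = (5*(-32))*(√2/7) = -160*√2/7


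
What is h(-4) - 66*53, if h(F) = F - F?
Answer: -3498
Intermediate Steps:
h(F) = 0
h(-4) - 66*53 = 0 - 66*53 = 0 - 3498 = -3498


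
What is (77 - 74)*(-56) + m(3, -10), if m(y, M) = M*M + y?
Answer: -65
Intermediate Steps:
m(y, M) = y + M**2 (m(y, M) = M**2 + y = y + M**2)
(77 - 74)*(-56) + m(3, -10) = (77 - 74)*(-56) + (3 + (-10)**2) = 3*(-56) + (3 + 100) = -168 + 103 = -65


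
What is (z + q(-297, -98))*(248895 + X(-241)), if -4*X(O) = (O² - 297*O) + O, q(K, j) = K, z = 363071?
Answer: 157110708081/2 ≈ 7.8555e+10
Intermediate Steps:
X(O) = 74*O - O²/4 (X(O) = -((O² - 297*O) + O)/4 = -(O² - 296*O)/4 = 74*O - O²/4)
(z + q(-297, -98))*(248895 + X(-241)) = (363071 - 297)*(248895 + (¼)*(-241)*(296 - 1*(-241))) = 362774*(248895 + (¼)*(-241)*(296 + 241)) = 362774*(248895 + (¼)*(-241)*537) = 362774*(248895 - 129417/4) = 362774*(866163/4) = 157110708081/2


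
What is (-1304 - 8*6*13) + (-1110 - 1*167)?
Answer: -3205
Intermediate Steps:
(-1304 - 8*6*13) + (-1110 - 1*167) = (-1304 - 48*13) + (-1110 - 167) = (-1304 - 624) - 1277 = -1928 - 1277 = -3205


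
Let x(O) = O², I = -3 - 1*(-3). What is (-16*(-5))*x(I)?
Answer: 0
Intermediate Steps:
I = 0 (I = -3 + 3 = 0)
(-16*(-5))*x(I) = -16*(-5)*0² = 80*0 = 0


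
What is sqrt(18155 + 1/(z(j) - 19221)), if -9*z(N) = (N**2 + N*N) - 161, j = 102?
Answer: sqrt(170179979190539)/96818 ≈ 134.74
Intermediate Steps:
z(N) = 161/9 - 2*N**2/9 (z(N) = -((N**2 + N*N) - 161)/9 = -((N**2 + N**2) - 161)/9 = -(2*N**2 - 161)/9 = -(-161 + 2*N**2)/9 = 161/9 - 2*N**2/9)
sqrt(18155 + 1/(z(j) - 19221)) = sqrt(18155 + 1/((161/9 - 2/9*102**2) - 19221)) = sqrt(18155 + 1/((161/9 - 2/9*10404) - 19221)) = sqrt(18155 + 1/((161/9 - 2312) - 19221)) = sqrt(18155 + 1/(-20647/9 - 19221)) = sqrt(18155 + 1/(-193636/9)) = sqrt(18155 - 9/193636) = sqrt(3515461571/193636) = sqrt(170179979190539)/96818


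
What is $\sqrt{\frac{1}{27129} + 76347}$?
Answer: $\frac{2 \sqrt{14047516679889}}{27129} \approx 276.31$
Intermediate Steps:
$\sqrt{\frac{1}{27129} + 76347} = \sqrt{\frac{2071217764}{27129}} = \frac{2 \sqrt{14047516679889}}{27129}$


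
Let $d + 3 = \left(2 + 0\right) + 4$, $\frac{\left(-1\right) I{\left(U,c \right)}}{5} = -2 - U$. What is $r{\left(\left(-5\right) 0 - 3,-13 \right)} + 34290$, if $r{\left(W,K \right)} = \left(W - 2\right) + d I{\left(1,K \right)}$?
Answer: $34330$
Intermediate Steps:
$I{\left(U,c \right)} = 10 + 5 U$ ($I{\left(U,c \right)} = - 5 \left(-2 - U\right) = 10 + 5 U$)
$d = 3$ ($d = -3 + \left(\left(2 + 0\right) + 4\right) = -3 + \left(2 + 4\right) = -3 + 6 = 3$)
$r{\left(W,K \right)} = 43 + W$ ($r{\left(W,K \right)} = \left(W - 2\right) + 3 \left(10 + 5 \cdot 1\right) = \left(-2 + W\right) + 3 \left(10 + 5\right) = \left(-2 + W\right) + 3 \cdot 15 = \left(-2 + W\right) + 45 = 43 + W$)
$r{\left(\left(-5\right) 0 - 3,-13 \right)} + 34290 = \left(43 - 3\right) + 34290 = 40 + 34290 = 34330$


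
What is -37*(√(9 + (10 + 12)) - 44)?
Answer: 1628 - 37*√31 ≈ 1422.0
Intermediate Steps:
-37*(√(9 + (10 + 12)) - 44) = -37*(√(9 + 22) - 44) = -37*(√31 - 44) = -37*(-44 + √31) = 1628 - 37*√31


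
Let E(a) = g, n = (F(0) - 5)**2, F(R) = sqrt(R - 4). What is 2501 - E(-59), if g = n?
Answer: 2480 + 20*I ≈ 2480.0 + 20.0*I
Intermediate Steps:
F(R) = sqrt(-4 + R)
n = (-5 + 2*I)**2 (n = (sqrt(-4 + 0) - 5)**2 = (sqrt(-4) - 5)**2 = (2*I - 5)**2 = (-5 + 2*I)**2 ≈ 21.0 - 20.0*I)
g = 21 - 20*I ≈ 21.0 - 20.0*I
E(a) = 21 - 20*I
2501 - E(-59) = 2501 - (21 - 20*I) = 2501 + (-21 + 20*I) = 2480 + 20*I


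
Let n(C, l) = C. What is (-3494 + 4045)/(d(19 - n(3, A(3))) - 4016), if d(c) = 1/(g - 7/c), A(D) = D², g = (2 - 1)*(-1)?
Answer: -12673/92384 ≈ -0.13718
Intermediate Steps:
g = -1 (g = 1*(-1) = -1)
d(c) = 1/(-1 - 7/c)
(-3494 + 4045)/(d(19 - n(3, A(3))) - 4016) = (-3494 + 4045)/((19 - 1*3)/(-7 - (19 - 1*3)) - 4016) = 551/((19 - 3)/(-7 - (19 - 3)) - 4016) = 551/(16/(-7 - 1*16) - 4016) = 551/(16/(-7 - 16) - 4016) = 551/(16/(-23) - 4016) = 551/(16*(-1/23) - 4016) = 551/(-16/23 - 4016) = 551/(-92384/23) = 551*(-23/92384) = -12673/92384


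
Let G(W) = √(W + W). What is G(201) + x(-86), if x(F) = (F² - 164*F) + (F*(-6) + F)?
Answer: 21930 + √402 ≈ 21950.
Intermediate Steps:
G(W) = √2*√W (G(W) = √(2*W) = √2*√W)
x(F) = F² - 169*F (x(F) = (F² - 164*F) + (-6*F + F) = (F² - 164*F) - 5*F = F² - 169*F)
G(201) + x(-86) = √2*√201 - 86*(-169 - 86) = √402 - 86*(-255) = √402 + 21930 = 21930 + √402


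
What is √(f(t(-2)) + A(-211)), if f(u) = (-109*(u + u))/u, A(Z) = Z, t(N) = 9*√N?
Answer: I*√429 ≈ 20.712*I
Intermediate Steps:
f(u) = -218 (f(u) = (-218*u)/u = -218)
√(f(t(-2)) + A(-211)) = √(-218 - 211) = √(-429) = I*√429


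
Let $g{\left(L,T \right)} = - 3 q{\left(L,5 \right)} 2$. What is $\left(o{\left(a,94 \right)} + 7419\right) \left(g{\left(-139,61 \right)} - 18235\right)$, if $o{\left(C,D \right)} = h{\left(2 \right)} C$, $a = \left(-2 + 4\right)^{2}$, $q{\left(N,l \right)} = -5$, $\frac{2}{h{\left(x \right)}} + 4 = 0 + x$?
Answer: $-134990075$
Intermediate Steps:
$h{\left(x \right)} = \frac{2}{-4 + x}$ ($h{\left(x \right)} = \frac{2}{-4 + \left(0 + x\right)} = \frac{2}{-4 + x}$)
$a = 4$ ($a = 2^{2} = 4$)
$o{\left(C,D \right)} = - C$ ($o{\left(C,D \right)} = \frac{2}{-4 + 2} C = \frac{2}{-2} C = 2 \left(- \frac{1}{2}\right) C = - C$)
$g{\left(L,T \right)} = 30$ ($g{\left(L,T \right)} = \left(-3\right) \left(-5\right) 2 = 15 \cdot 2 = 30$)
$\left(o{\left(a,94 \right)} + 7419\right) \left(g{\left(-139,61 \right)} - 18235\right) = \left(\left(-1\right) 4 + 7419\right) \left(30 - 18235\right) = \left(-4 + 7419\right) \left(-18205\right) = 7415 \left(-18205\right) = -134990075$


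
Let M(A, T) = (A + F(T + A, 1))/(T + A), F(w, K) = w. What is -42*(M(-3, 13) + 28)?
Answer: -6027/5 ≈ -1205.4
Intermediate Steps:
M(A, T) = (T + 2*A)/(A + T) (M(A, T) = (A + (T + A))/(T + A) = (A + (A + T))/(A + T) = (T + 2*A)/(A + T))
-42*(M(-3, 13) + 28) = -42*((13 + 2*(-3))/(-3 + 13) + 28) = -42*((13 - 6)/10 + 28) = -42*((⅒)*7 + 28) = -42*(7/10 + 28) = -42*287/10 = -6027/5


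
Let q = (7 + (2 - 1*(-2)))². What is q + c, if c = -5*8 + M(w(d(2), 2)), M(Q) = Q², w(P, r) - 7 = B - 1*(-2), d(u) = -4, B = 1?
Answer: 181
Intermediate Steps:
q = 121 (q = (7 + (2 + 2))² = (7 + 4)² = 11² = 121)
w(P, r) = 10 (w(P, r) = 7 + (1 - 1*(-2)) = 7 + (1 + 2) = 7 + 3 = 10)
c = 60 (c = -5*8 + 10² = -40 + 100 = 60)
q + c = 121 + 60 = 181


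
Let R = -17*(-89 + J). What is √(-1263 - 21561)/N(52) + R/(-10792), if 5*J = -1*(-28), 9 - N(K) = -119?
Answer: -7089/53960 + 3*I*√634/64 ≈ -0.13138 + 1.1803*I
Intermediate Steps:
N(K) = 128 (N(K) = 9 - 1*(-119) = 9 + 119 = 128)
J = 28/5 (J = (-1*(-28))/5 = (⅕)*28 = 28/5 ≈ 5.6000)
R = 7089/5 (R = -17*(-89 + 28/5) = -17*(-417/5) = 7089/5 ≈ 1417.8)
√(-1263 - 21561)/N(52) + R/(-10792) = √(-1263 - 21561)/128 + (7089/5)/(-10792) = √(-22824)*(1/128) + (7089/5)*(-1/10792) = (6*I*√634)*(1/128) - 7089/53960 = 3*I*√634/64 - 7089/53960 = -7089/53960 + 3*I*√634/64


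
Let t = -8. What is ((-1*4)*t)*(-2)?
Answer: -64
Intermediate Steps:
((-1*4)*t)*(-2) = (-1*4*(-8))*(-2) = -4*(-8)*(-2) = 32*(-2) = -64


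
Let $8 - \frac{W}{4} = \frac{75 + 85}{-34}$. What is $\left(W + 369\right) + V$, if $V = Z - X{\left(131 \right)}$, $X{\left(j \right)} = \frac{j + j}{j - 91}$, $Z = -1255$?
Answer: $- \frac{286187}{340} \approx -841.73$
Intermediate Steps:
$X{\left(j \right)} = \frac{2 j}{-91 + j}$
$W = \frac{864}{17}$ ($W = 32 - 4 \frac{75 + 85}{-34} = 32 - 4 \cdot 160 \left(- \frac{1}{34}\right) = 32 - - \frac{320}{17} = 32 + \frac{320}{17} = \frac{864}{17} \approx 50.824$)
$V = - \frac{25231}{20}$ ($V = -1255 - 2 \cdot 131 \frac{1}{-91 + 131} = -1255 - 2 \cdot 131 \cdot \frac{1}{40} = -1255 - \frac{131}{20} = - \frac{25231}{20} \approx -1261.6$)
$\left(W + 369\right) + V = \left(\frac{864}{17} + 369\right) - \frac{25231}{20} = \frac{7137}{17} - \frac{25231}{20} = - \frac{286187}{340}$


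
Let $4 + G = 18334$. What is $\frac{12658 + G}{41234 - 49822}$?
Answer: $- \frac{7747}{2147} \approx -3.6083$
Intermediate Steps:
$G = 18330$ ($G = -4 + 18334 = 18330$)
$\frac{12658 + G}{41234 - 49822} = \frac{12658 + 18330}{41234 - 49822} = \frac{30988}{-8588} = 30988 \left(- \frac{1}{8588}\right) = - \frac{7747}{2147}$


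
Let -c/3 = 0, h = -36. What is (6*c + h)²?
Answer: 1296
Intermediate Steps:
c = 0 (c = -3*0 = 0)
(6*c + h)² = (6*0 - 36)² = (0 - 36)² = (-36)² = 1296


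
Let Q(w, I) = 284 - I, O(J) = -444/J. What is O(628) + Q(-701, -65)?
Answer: 54682/157 ≈ 348.29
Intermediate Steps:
O(628) + Q(-701, -65) = -444/628 + (284 - 1*(-65)) = -444*1/628 + (284 + 65) = -111/157 + 349 = 54682/157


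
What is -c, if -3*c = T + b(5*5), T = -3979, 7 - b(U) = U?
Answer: -3997/3 ≈ -1332.3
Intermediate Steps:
b(U) = 7 - U
c = 3997/3 (c = -(-3979 + (7 - 5*5))/3 = -(-3979 + (7 - 1*25))/3 = -(-3979 + (7 - 25))/3 = -(-3979 - 18)/3 = -1/3*(-3997) = 3997/3 ≈ 1332.3)
-c = -1*3997/3 = -3997/3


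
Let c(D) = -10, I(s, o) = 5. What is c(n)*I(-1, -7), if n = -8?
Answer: -50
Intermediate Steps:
c(n)*I(-1, -7) = -10*5 = -50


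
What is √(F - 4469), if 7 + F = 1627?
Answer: I*√2849 ≈ 53.376*I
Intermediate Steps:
F = 1620 (F = -7 + 1627 = 1620)
√(F - 4469) = √(1620 - 4469) = √(-2849) = I*√2849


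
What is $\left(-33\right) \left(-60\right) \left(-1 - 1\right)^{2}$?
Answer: $7920$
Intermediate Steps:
$\left(-33\right) \left(-60\right) \left(-1 - 1\right)^{2} = 1980 \left(-2\right)^{2} = 1980 \cdot 4 = 7920$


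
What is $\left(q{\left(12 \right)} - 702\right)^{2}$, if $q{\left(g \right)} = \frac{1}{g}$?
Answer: $\frac{70946929}{144} \approx 4.9269 \cdot 10^{5}$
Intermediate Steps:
$\left(q{\left(12 \right)} - 702\right)^{2} = \left(\frac{1}{12} - 702\right)^{2} = \left(- \frac{8423}{12}\right)^{2} = \frac{70946929}{144}$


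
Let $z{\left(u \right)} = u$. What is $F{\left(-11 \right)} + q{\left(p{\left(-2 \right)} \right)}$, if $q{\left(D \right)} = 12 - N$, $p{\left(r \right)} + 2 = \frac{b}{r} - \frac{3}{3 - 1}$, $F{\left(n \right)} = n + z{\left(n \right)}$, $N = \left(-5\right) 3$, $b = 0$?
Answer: $5$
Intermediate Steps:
$N = -15$
$F{\left(n \right)} = 2 n$ ($F{\left(n \right)} = n + n = 2 n$)
$p{\left(r \right)} = - \frac{7}{2}$ ($p{\left(r \right)} = -2 + \left(\frac{0}{r} - \frac{3}{3 - 1}\right) = -2 + \left(0 - \frac{3}{3 - 1}\right) = -2 + \left(0 - \frac{3}{2}\right) = -2 - \frac{3}{2} = - \frac{7}{2}$)
$q{\left(D \right)} = 27$ ($q{\left(D \right)} = 12 - -15 = 12 + 15 = 27$)
$F{\left(-11 \right)} + q{\left(p{\left(-2 \right)} \right)} = 2 \left(-11\right) + 27 = -22 + 27 = 5$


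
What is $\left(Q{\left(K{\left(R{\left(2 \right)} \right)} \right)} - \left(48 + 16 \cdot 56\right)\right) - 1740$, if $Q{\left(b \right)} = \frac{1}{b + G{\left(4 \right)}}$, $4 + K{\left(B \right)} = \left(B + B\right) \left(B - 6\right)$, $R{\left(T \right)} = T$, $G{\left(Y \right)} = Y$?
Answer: $- \frac{42945}{16} \approx -2684.1$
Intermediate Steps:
$K{\left(B \right)} = -4 + 2 B \left(-6 + B\right)$ ($K{\left(B \right)} = -4 + \left(B + B\right) \left(B - 6\right) = -4 + 2 B \left(-6 + B\right)$)
$Q{\left(b \right)} = \frac{1}{4 + b}$ ($Q{\left(b \right)} = \frac{1}{b + 4} = \frac{1}{4 + b}$)
$\left(Q{\left(K{\left(R{\left(2 \right)} \right)} \right)} - \left(48 + 16 \cdot 56\right)\right) - 1740 = \left(\frac{1}{4 - \left(28 - 8\right)} - \left(48 + 16 \cdot 56\right)\right) - 1740 = \left(\frac{1}{4 - 20} - \left(48 + 896\right)\right) - 1740 = \left(\frac{1}{4 - 20} - 944\right) - 1740 = \left(\frac{1}{-16} - 944\right) - 1740 = \left(- \frac{1}{16} - 944\right) - 1740 = - \frac{15105}{16} - 1740 = - \frac{42945}{16}$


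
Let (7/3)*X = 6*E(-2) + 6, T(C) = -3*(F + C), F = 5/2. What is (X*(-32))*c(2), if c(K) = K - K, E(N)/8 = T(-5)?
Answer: 0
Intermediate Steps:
F = 5/2 (F = 5*(½) = 5/2 ≈ 2.5000)
T(C) = -15/2 - 3*C (T(C) = -3*(5/2 + C) = -15/2 - 3*C)
E(N) = 60 (E(N) = 8*(-15/2 - 3*(-5)) = 8*(-15/2 + 15) = 8*(15/2) = 60)
c(K) = 0
X = 1098/7 (X = 3*(6*60 + 6)/7 = 3*(360 + 6)/7 = (3/7)*366 = 1098/7 ≈ 156.86)
(X*(-32))*c(2) = ((1098/7)*(-32))*0 = -35136/7*0 = 0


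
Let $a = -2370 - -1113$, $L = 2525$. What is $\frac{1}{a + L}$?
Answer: $\frac{1}{1268} \approx 0.00078864$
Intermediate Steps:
$a = -1257$ ($a = -2370 + 1113 = -1257$)
$\frac{1}{a + L} = \frac{1}{-1257 + 2525} = \frac{1}{1268}$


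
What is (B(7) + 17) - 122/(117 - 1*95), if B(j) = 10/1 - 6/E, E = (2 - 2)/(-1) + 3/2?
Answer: 192/11 ≈ 17.455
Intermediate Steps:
E = 3/2 (E = 0*(-1) + 3*(½) = 0 + 3/2 = 3/2 ≈ 1.5000)
B(j) = 6 (B(j) = 10/1 - 6/3/2 = 10*1 - 6*⅔ = 10 - 4 = 6)
(B(7) + 17) - 122/(117 - 1*95) = (6 + 17) - 122/(117 - 1*95) = 23 - 122/(117 - 95) = 23 - 122/22 = 23 - 122*1/22 = 23 - 61/11 = 192/11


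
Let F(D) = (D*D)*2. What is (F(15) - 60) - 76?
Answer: 314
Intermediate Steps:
F(D) = 2*D² (F(D) = D²*2 = 2*D²)
(F(15) - 60) - 76 = (2*15² - 60) - 76 = (2*225 - 60) - 76 = (450 - 60) - 76 = 390 - 76 = 314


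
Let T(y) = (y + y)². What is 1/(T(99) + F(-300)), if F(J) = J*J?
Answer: 1/129204 ≈ 7.7397e-6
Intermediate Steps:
F(J) = J²
T(y) = 4*y² (T(y) = (2*y)² = 4*y²)
1/(T(99) + F(-300)) = 1/(4*99² + (-300)²) = 1/(4*9801 + 90000) = 1/(39204 + 90000) = 1/129204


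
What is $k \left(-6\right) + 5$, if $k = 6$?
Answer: $-31$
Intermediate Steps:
$k \left(-6\right) + 5 = 6 \left(-6\right) + 5 = -36 + 5 = -31$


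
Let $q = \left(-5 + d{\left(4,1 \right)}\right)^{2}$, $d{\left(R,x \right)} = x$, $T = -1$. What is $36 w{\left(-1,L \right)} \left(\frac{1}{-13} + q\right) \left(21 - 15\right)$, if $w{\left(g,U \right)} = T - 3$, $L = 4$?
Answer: $- \frac{178848}{13} \approx -13758.0$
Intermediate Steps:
$q = 16$ ($q = \left(-5 + 1\right)^{2} = \left(-4\right)^{2} = 16$)
$w{\left(g,U \right)} = -4$ ($w{\left(g,U \right)} = -1 - 3 = -4$)
$36 w{\left(-1,L \right)} \left(\frac{1}{-13} + q\right) \left(21 - 15\right) = 36 \left(-4\right) \left(\frac{1}{-13} + 16\right) \left(21 - 15\right) = - 144 \left(- \frac{1}{13} + 16\right) 6 = - 144 \cdot \frac{207}{13} \cdot 6 = \left(-144\right) \frac{1242}{13} = - \frac{178848}{13}$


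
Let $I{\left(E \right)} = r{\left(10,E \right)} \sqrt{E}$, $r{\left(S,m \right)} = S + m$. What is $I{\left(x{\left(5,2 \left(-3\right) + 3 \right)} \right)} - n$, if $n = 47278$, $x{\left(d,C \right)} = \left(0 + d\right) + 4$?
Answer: $-47221$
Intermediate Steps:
$x{\left(d,C \right)} = 4 + d$ ($x{\left(d,C \right)} = d + 4 = 4 + d$)
$I{\left(E \right)} = \sqrt{E} \left(10 + E\right)$ ($I{\left(E \right)} = \left(10 + E\right) \sqrt{E} = \sqrt{E} \left(10 + E\right)$)
$I{\left(x{\left(5,2 \left(-3\right) + 3 \right)} \right)} - n = \sqrt{4 + 5} \left(10 + \left(4 + 5\right)\right) - 47278 = \sqrt{9} \left(10 + 9\right) - 47278 = 3 \cdot 19 - 47278 = 57 - 47278 = -47221$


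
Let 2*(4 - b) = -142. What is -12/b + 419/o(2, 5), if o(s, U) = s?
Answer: 10467/50 ≈ 209.34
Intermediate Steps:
b = 75 (b = 4 - ½*(-142) = 4 + 71 = 75)
-12/b + 419/o(2, 5) = -12/75 + 419/2 = -12*1/75 + 419*(½) = -4/25 + 419/2 = 10467/50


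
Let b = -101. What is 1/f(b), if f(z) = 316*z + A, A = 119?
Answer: -1/31797 ≈ -3.1449e-5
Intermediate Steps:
f(z) = 119 + 316*z (f(z) = 316*z + 119 = 119 + 316*z)
1/f(b) = 1/(119 + 316*(-101)) = 1/(119 - 31916) = 1/(-31797) = -1/31797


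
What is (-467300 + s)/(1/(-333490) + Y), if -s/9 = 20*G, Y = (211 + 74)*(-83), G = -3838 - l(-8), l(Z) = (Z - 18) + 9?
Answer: -73527875200/7888705951 ≈ -9.3206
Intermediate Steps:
l(Z) = -9 + Z (l(Z) = (-18 + Z) + 9 = -9 + Z)
G = -3821 (G = -3838 - (-9 - 8) = -3838 - 1*(-17) = -3838 + 17 = -3821)
Y = -23655 (Y = 285*(-83) = -23655)
s = 687780 (s = -180*(-3821) = -9*(-76420) = 687780)
(-467300 + s)/(1/(-333490) + Y) = (-467300 + 687780)/(1/(-333490) - 23655) = 220480/(-1/333490 - 23655) = 220480/(-7888705951/333490) = 220480*(-333490/7888705951) = -73527875200/7888705951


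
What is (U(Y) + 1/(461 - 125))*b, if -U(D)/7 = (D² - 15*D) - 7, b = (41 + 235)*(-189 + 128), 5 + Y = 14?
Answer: -201292619/28 ≈ -7.1890e+6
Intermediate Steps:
Y = 9 (Y = -5 + 14 = 9)
b = -16836 (b = 276*(-61) = -16836)
U(D) = 49 - 7*D² + 105*D (U(D) = -7*((D² - 15*D) - 7) = -7*(-7 + D² - 15*D) = 49 - 7*D² + 105*D)
(U(Y) + 1/(461 - 125))*b = ((49 - 7*9² + 105*9) + 1/(461 - 125))*(-16836) = ((49 - 7*81 + 945) + 1/336)*(-16836) = ((49 - 567 + 945) + 1/336)*(-16836) = (427 + 1/336)*(-16836) = (143473/336)*(-16836) = -201292619/28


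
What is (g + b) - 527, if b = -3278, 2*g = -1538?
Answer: -4574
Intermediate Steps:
g = -769 (g = (½)*(-1538) = -769)
(g + b) - 527 = (-769 - 3278) - 527 = -4047 - 527 = -4574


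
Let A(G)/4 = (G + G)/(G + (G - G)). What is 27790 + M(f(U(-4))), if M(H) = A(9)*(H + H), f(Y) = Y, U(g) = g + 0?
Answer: 27726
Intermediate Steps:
U(g) = g
A(G) = 8 (A(G) = 4*((G + G)/(G + (G - G))) = 4*((2*G)/(G + 0)) = 4*((2*G)/G) = 4*2 = 8)
M(H) = 16*H (M(H) = 8*(H + H) = 8*(2*H) = 16*H)
27790 + M(f(U(-4))) = 27790 + 16*(-4) = 27790 - 64 = 27726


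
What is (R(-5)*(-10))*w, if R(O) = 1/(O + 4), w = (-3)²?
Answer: 90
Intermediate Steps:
w = 9
R(O) = 1/(4 + O)
(R(-5)*(-10))*w = (-10/(4 - 5))*9 = (-10/(-1))*9 = -1*(-10)*9 = 10*9 = 90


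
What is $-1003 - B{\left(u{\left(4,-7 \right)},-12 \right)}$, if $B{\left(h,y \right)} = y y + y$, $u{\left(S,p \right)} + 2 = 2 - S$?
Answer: $-1135$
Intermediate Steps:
$u{\left(S,p \right)} = - S$ ($u{\left(S,p \right)} = -2 - \left(-2 + S\right) = - S$)
$B{\left(h,y \right)} = y + y^{2}$ ($B{\left(h,y \right)} = y^{2} + y = y + y^{2}$)
$-1003 - B{\left(u{\left(4,-7 \right)},-12 \right)} = -1003 - - 12 \left(1 - 12\right) = -1003 - \left(-12\right) \left(-11\right) = -1003 - 132 = -1135$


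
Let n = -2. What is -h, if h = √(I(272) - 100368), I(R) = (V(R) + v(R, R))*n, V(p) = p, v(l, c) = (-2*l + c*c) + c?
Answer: -4*I*√15521 ≈ -498.33*I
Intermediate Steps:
v(l, c) = c + c² - 2*l (v(l, c) = (-2*l + c²) + c = (c² - 2*l) + c = c + c² - 2*l)
I(R) = -2*R² (I(R) = (R + (R + R² - 2*R))*(-2) = (R + (R² - R))*(-2) = R²*(-2) = -2*R²)
h = 4*I*√15521 (h = √(-2*272² - 100368) = √(-2*73984 - 100368) = √(-147968 - 100368) = √(-248336) = 4*I*√15521 ≈ 498.33*I)
-h = -4*I*√15521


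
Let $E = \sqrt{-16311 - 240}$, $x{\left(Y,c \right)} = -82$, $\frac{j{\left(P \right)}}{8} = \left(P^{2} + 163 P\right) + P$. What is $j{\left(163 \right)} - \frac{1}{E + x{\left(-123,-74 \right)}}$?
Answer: $\frac{9924646282}{23275} + \frac{3 i \sqrt{1839}}{23275} \approx 4.2641 \cdot 10^{5} + 0.0055274 i$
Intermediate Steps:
$j{\left(P \right)} = 8 P^{2} + 1312 P$ ($j{\left(P \right)} = 8 \left(\left(P^{2} + 163 P\right) + P\right) = 8 \left(P^{2} + 164 P\right) = 8 P^{2} + 1312 P$)
$E = 3 i \sqrt{1839}$ ($E = \sqrt{-16551} = 3 i \sqrt{1839} \approx 128.65 i$)
$j{\left(163 \right)} - \frac{1}{E + x{\left(-123,-74 \right)}} = 8 \cdot 163 \left(164 + 163\right) - \frac{1}{3 i \sqrt{1839} - 82} = 8 \cdot 163 \cdot 327 - \frac{1}{-82 + 3 i \sqrt{1839}} = 426408 - \frac{1}{-82 + 3 i \sqrt{1839}}$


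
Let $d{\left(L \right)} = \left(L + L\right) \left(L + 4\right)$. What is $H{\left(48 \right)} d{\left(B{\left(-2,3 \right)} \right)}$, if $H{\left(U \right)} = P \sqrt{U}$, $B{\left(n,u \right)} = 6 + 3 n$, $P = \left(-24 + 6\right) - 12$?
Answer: $0$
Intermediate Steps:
$P = -30$ ($P = -18 - 12 = -30$)
$d{\left(L \right)} = 2 L \left(4 + L\right)$
$H{\left(U \right)} = - 30 \sqrt{U}$
$H{\left(48 \right)} d{\left(B{\left(-2,3 \right)} \right)} = - 30 \sqrt{48} \cdot 2 \left(6 + 3 \left(-2\right)\right) \left(4 + \left(6 + 3 \left(-2\right)\right)\right) = - 30 \cdot 4 \sqrt{3} \cdot 2 \left(6 - 6\right) \left(4 + \left(6 - 6\right)\right) = - 120 \sqrt{3} \cdot 2 \cdot 0 \left(4 + 0\right) = - 120 \sqrt{3} \cdot 2 \cdot 0 \cdot 4 = - 120 \sqrt{3} \cdot 0 = 0$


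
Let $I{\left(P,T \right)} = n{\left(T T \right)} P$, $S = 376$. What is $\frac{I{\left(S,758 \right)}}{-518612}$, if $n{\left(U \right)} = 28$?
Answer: $- \frac{2632}{129653} \approx -0.0203$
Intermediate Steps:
$I{\left(P,T \right)} = 28 P$
$\frac{I{\left(S,758 \right)}}{-518612} = \frac{28 \cdot 376}{-518612} = 10528 \left(- \frac{1}{518612}\right) = - \frac{2632}{129653}$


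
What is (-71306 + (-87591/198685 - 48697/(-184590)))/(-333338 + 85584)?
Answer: 523034575707829/1817288678843820 ≈ 0.28781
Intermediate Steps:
(-71306 + (-87591/198685 - 48697/(-184590)))/(-333338 + 85584) = (-71306 + (-87591*1/198685 - 48697*(-1/184590)))/(-247754) = (-71306 + (-87591/198685 + 48697/184590))*(-1/247754) = (-71306 - 1298611849/7335052830)*(-1/247754) = -523034575707829/7335052830*(-1/247754) = 523034575707829/1817288678843820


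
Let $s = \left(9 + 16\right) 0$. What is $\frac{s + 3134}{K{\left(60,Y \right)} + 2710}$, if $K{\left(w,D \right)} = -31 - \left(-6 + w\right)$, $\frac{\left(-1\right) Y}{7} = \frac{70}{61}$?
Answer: $\frac{3134}{2625} \approx 1.1939$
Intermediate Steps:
$Y = - \frac{490}{61}$ ($Y = - 7 \cdot \frac{70}{61} = - 7 \cdot 70 \cdot \frac{1}{61} = \left(-7\right) \frac{70}{61} = - \frac{490}{61} \approx -8.0328$)
$s = 0$ ($s = 25 \cdot 0 = 0$)
$K{\left(w,D \right)} = -25 - w$
$\frac{s + 3134}{K{\left(60,Y \right)} + 2710} = \frac{0 + 3134}{\left(-25 - 60\right) + 2710} = \frac{3134}{\left(-25 - 60\right) + 2710} = \frac{3134}{-85 + 2710} = \frac{3134}{2625}$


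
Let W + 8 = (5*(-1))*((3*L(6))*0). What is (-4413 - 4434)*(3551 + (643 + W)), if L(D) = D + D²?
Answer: -37033542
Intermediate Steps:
W = -8 (W = -8 + (5*(-1))*((3*(6*(1 + 6)))*0) = -8 - 5*3*(6*7)*0 = -8 - 5*3*42*0 = -8 - 630*0 = -8 - 5*0 = -8 + 0 = -8)
(-4413 - 4434)*(3551 + (643 + W)) = (-4413 - 4434)*(3551 + (643 - 8)) = -8847*(3551 + 635) = -8847*4186 = -37033542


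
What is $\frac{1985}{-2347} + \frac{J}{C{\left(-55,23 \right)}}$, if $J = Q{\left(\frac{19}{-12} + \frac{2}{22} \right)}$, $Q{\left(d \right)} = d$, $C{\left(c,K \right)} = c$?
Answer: $- \frac{13948741}{17039220} \approx -0.81863$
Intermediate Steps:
$J = - \frac{197}{132}$ ($J = \frac{19}{-12} + \frac{2}{22} = 19 \left(- \frac{1}{12}\right) + 2 \cdot \frac{1}{22} = - \frac{19}{12} + \frac{1}{11} = - \frac{197}{132} \approx -1.4924$)
$\frac{1985}{-2347} + \frac{J}{C{\left(-55,23 \right)}} = \frac{1985}{-2347} - \frac{197}{132 \left(-55\right)} = 1985 \left(- \frac{1}{2347}\right) - - \frac{197}{7260} = - \frac{1985}{2347} + \frac{197}{7260} = - \frac{13948741}{17039220}$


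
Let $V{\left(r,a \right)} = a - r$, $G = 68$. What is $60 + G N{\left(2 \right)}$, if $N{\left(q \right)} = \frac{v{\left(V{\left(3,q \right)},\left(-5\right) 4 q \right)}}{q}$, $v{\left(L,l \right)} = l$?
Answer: $-1300$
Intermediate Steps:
$N{\left(q \right)} = -20$ ($N{\left(q \right)} = \frac{\left(-5\right) 4 q}{q} = \frac{\left(-20\right) q}{q} = -20$)
$60 + G N{\left(2 \right)} = 60 + 68 \left(-20\right) = 60 - 1360 = -1300$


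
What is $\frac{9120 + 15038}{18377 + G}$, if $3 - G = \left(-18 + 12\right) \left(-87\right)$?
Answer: $\frac{12079}{8929} \approx 1.3528$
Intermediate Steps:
$G = -519$ ($G = 3 - \left(-18 + 12\right) \left(-87\right) = 3 - \left(-6\right) \left(-87\right) = 3 - 522 = -519$)
$\frac{9120 + 15038}{18377 + G} = \frac{9120 + 15038}{18377 - 519} = \frac{24158}{17858} = 24158 \cdot \frac{1}{17858} = \frac{12079}{8929}$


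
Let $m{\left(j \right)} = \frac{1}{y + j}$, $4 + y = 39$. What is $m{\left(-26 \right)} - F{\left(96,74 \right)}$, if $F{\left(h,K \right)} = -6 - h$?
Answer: $\frac{919}{9} \approx 102.11$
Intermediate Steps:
$y = 35$ ($y = -4 + 39 = 35$)
$m{\left(j \right)} = \frac{1}{35 + j}$
$m{\left(-26 \right)} - F{\left(96,74 \right)} = \frac{1}{35 - 26} - \left(-6 - 96\right) = \frac{1}{9} - \left(-6 - 96\right) = \frac{1}{9} - -102 = \frac{1}{9} + 102 = \frac{919}{9}$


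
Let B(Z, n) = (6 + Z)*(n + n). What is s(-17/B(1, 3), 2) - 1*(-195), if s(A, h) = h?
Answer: 197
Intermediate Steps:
B(Z, n) = 2*n*(6 + Z) (B(Z, n) = (6 + Z)*(2*n) = 2*n*(6 + Z))
s(-17/B(1, 3), 2) - 1*(-195) = 2 - 1*(-195) = 2 + 195 = 197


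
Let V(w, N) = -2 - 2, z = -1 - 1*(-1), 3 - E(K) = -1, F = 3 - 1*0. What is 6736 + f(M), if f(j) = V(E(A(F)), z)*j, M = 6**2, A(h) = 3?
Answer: 6592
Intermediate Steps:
F = 3 (F = 3 + 0 = 3)
E(K) = 4 (E(K) = 3 - 1*(-1) = 3 + 1 = 4)
z = 0 (z = -1 + 1 = 0)
M = 36
V(w, N) = -4
f(j) = -4*j
6736 + f(M) = 6736 - 4*36 = 6736 - 144 = 6592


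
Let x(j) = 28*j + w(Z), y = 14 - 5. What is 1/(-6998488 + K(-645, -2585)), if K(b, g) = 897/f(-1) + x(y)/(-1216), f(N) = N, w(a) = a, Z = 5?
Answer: -1216/8511252417 ≈ -1.4287e-7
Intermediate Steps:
y = 9
x(j) = 5 + 28*j (x(j) = 28*j + 5 = 5 + 28*j)
K(b, g) = -1091009/1216 (K(b, g) = 897/(-1) + (5 + 28*9)/(-1216) = 897*(-1) + (5 + 252)*(-1/1216) = -897 + 257*(-1/1216) = -897 - 257/1216 = -1091009/1216)
1/(-6998488 + K(-645, -2585)) = 1/(-6998488 - 1091009/1216) = 1/(-8511252417/1216) = -1216/8511252417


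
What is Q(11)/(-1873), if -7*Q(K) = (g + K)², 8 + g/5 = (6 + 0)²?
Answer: 22801/13111 ≈ 1.7391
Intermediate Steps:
g = 140 (g = -40 + 5*(6 + 0)² = -40 + 5*6² = -40 + 5*36 = -40 + 180 = 140)
Q(K) = -(140 + K)²/7
Q(11)/(-1873) = -(140 + 11)²/7/(-1873) = -⅐*151²*(-1/1873) = -⅐*22801*(-1/1873) = -22801/7*(-1/1873) = 22801/13111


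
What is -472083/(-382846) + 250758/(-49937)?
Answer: -72427288497/19118180702 ≈ -3.7884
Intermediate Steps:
-472083/(-382846) + 250758/(-49937) = -472083*(-1/382846) + 250758*(-1/49937) = 472083/382846 - 250758/49937 = -72427288497/19118180702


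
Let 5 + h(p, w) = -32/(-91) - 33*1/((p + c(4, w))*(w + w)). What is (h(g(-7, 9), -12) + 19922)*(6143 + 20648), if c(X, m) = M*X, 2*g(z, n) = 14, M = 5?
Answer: 10488581793815/19656 ≈ 5.3361e+8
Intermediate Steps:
g(z, n) = 7 (g(z, n) = (1/2)*14 = 7)
c(X, m) = 5*X
h(p, w) = -423/91 - 33/(2*w*(20 + p)) (h(p, w) = -5 + (-32/(-91) - 33*1/((p + 5*4)*(w + w))) = -5 + (-32*(-1/91) - 33*1/(2*w*(p + 20))) = -5 + (32/91 - 33*1/(2*w*(20 + p))) = -5 + (32/91 - 33/(2*w*(20 + p))) = -423/91 - 33/(2*w*(20 + p)))
(h(g(-7, 9), -12) + 19922)*(6143 + 20648) = ((3/182)*(-1001 - 5640*(-12) - 282*7*(-12))/(-12*(20 + 7)) + 19922)*(6143 + 20648) = ((3/182)*(-1/12)*(-1001 + 67680 + 23688)/27 + 19922)*26791 = ((3/182)*(-1/12)*(1/27)*90367 + 19922)*26791 = (-90367/19656 + 19922)*26791 = (391496465/19656)*26791 = 10488581793815/19656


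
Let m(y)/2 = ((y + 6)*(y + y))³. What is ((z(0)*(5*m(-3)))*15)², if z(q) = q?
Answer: 0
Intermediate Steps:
m(y) = 16*y³*(6 + y)³ (m(y) = 2*((y + 6)*(y + y))³ = 2*((6 + y)*(2*y))³ = 2*(2*y*(6 + y))³ = 2*(8*y³*(6 + y)³) = 16*y³*(6 + y)³)
((z(0)*(5*m(-3)))*15)² = ((0*(5*(16*(-3)³*(6 - 3)³)))*15)² = ((0*(5*(16*(-27)*3³)))*15)² = ((0*(5*(16*(-27)*27)))*15)² = ((0*(5*(-11664)))*15)² = ((0*(-58320))*15)² = (0*15)² = 0² = 0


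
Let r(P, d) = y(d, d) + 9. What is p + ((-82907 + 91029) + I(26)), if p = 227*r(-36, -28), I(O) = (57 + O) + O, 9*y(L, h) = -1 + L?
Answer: 85883/9 ≈ 9542.6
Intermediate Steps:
y(L, h) = -⅑ + L/9 (y(L, h) = (-1 + L)/9 = -⅑ + L/9)
r(P, d) = 80/9 + d/9 (r(P, d) = (-⅑ + d/9) + 9 = 80/9 + d/9)
I(O) = 57 + 2*O
p = 11804/9 (p = 227*(80/9 + (⅑)*(-28)) = 227*(80/9 - 28/9) = 227*(52/9) = 11804/9 ≈ 1311.6)
p + ((-82907 + 91029) + I(26)) = 11804/9 + ((-82907 + 91029) + (57 + 2*26)) = 11804/9 + (8122 + (57 + 52)) = 11804/9 + (8122 + 109) = 11804/9 + 8231 = 85883/9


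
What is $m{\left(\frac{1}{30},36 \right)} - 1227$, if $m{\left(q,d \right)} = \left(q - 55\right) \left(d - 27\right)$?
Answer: $- \frac{17217}{10} \approx -1721.7$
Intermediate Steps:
$m{\left(q,d \right)} = \left(-55 + q\right) \left(-27 + d\right)$
$m{\left(\frac{1}{30},36 \right)} - 1227 = \left(1485 - 1980 - \frac{27}{30} + \frac{36}{30}\right) - 1227 = \left(1485 - 1980 - \frac{9}{10} + 36 \cdot \frac{1}{30}\right) - 1227 = \left(1485 - 1980 - \frac{9}{10} + \frac{6}{5}\right) - 1227 = - \frac{4947}{10} - 1227 = - \frac{17217}{10}$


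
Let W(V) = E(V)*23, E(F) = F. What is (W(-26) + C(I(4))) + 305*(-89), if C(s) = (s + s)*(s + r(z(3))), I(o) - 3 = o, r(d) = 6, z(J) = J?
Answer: -27561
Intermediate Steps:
W(V) = 23*V (W(V) = V*23 = 23*V)
I(o) = 3 + o
C(s) = 2*s*(6 + s) (C(s) = (s + s)*(s + 6) = (2*s)*(6 + s) = 2*s*(6 + s))
(W(-26) + C(I(4))) + 305*(-89) = (23*(-26) + 2*(3 + 4)*(6 + (3 + 4))) + 305*(-89) = (-598 + 2*7*(6 + 7)) - 27145 = (-598 + 2*7*13) - 27145 = (-598 + 182) - 27145 = -416 - 27145 = -27561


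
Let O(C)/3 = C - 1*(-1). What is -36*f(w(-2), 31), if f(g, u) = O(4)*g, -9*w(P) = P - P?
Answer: 0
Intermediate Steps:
O(C) = 3 + 3*C (O(C) = 3*(C - 1*(-1)) = 3*(C + 1) = 3*(1 + C) = 3 + 3*C)
w(P) = 0 (w(P) = -(P - P)/9 = -1/9*0 = 0)
f(g, u) = 15*g (f(g, u) = (3 + 3*4)*g = (3 + 12)*g = 15*g)
-36*f(w(-2), 31) = -540*0 = -36*0 = 0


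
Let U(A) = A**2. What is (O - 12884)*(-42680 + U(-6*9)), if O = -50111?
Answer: 2504933180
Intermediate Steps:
(O - 12884)*(-42680 + U(-6*9)) = (-50111 - 12884)*(-42680 + (-6*9)**2) = -62995*(-42680 + (-54)**2) = -62995*(-42680 + 2916) = -62995*(-39764) = 2504933180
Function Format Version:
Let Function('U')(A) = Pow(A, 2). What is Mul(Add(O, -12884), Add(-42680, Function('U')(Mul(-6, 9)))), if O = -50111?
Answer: 2504933180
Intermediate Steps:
Mul(Add(O, -12884), Add(-42680, Function('U')(Mul(-6, 9)))) = Mul(Add(-50111, -12884), Add(-42680, Pow(Mul(-6, 9), 2))) = Mul(-62995, Add(-42680, Pow(-54, 2))) = Mul(-62995, Add(-42680, 2916)) = Mul(-62995, -39764) = 2504933180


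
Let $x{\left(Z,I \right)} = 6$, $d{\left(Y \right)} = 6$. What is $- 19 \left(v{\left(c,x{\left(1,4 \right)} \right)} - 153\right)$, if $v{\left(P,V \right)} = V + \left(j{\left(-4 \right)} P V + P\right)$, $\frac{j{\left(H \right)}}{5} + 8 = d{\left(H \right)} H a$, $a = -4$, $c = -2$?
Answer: $103151$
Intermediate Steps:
$j{\left(H \right)} = -40 - 120 H$ ($j{\left(H \right)} = -40 + 5 \cdot 6 H \left(-4\right) = -40 + 5 \left(- 24 H\right) = -40 - 120 H$)
$v{\left(P,V \right)} = P + V + 440 P V$ ($v{\left(P,V \right)} = V + \left(\left(-40 - -480\right) P V + P\right) = V + \left(\left(-40 + 480\right) P V + P\right) = V + \left(440 P V + P\right) = V + \left(P + 440 P V\right) = P + V + 440 P V$)
$- 19 \left(v{\left(c,x{\left(1,4 \right)} \right)} - 153\right) = - 19 \left(\left(-2 + 6 + 440 \left(-2\right) 6\right) - 153\right) = - 19 \left(\left(-2 + 6 - 5280\right) - 153\right) = - 19 \left(-5276 - 153\right) = \left(-19\right) \left(-5429\right) = 103151$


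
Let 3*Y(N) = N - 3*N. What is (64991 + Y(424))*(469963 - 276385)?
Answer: 12526109750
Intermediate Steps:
Y(N) = -2*N/3 (Y(N) = (N - 3*N)/3 = (-2*N)/3 = -2*N/3)
(64991 + Y(424))*(469963 - 276385) = (64991 - ⅔*424)*(469963 - 276385) = (64991 - 848/3)*193578 = (194125/3)*193578 = 12526109750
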